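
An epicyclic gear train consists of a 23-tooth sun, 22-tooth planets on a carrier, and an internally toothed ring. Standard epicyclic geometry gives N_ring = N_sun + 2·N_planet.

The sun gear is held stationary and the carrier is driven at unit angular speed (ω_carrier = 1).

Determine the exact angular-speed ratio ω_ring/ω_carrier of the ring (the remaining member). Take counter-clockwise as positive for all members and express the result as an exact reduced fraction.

90/67

N_ring = 23 + 2·22 = 67
23(ω_s−ω_c) = −67(ω_r−ω_c),  ω_s=0, ω_c=1
ω_r = 1 − (23/67)(0−1) = 90/67
ω_r/ω_c = 90/67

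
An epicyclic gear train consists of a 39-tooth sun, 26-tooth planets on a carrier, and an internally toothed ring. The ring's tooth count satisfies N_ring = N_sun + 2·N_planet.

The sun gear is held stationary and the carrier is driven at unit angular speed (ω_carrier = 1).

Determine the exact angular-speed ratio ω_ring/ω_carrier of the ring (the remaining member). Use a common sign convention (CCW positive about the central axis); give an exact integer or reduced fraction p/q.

N_ring = 39 + 2·26 = 91
39(ω_s−ω_c) = −91(ω_r−ω_c),  ω_s=0, ω_c=1
ω_r = 1 − (39/91)(0−1) = 10/7
ω_r/ω_c = 10/7

10/7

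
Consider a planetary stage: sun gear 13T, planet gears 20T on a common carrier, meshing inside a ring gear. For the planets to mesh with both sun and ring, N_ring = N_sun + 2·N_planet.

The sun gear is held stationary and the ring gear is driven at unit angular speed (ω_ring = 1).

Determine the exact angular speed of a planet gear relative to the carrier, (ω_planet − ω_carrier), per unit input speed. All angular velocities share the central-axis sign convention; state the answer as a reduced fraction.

689/1320

N_ring = 13 + 2·20 = 53
13(ω_s−ω_c) = −53(ω_r−ω_c),  ω_s=0, ω_r=1
13(0−ω_c) = −53(1−ω_c)  ⇒  66ω_c = 53  ⇒  ω_c = 53/66
sun–planet: 13·(0−53/66) = −20·(ω_p−ω_c)  ⇒  ω_p−ω_c = −(13/20)·(-53/66) = 689/1320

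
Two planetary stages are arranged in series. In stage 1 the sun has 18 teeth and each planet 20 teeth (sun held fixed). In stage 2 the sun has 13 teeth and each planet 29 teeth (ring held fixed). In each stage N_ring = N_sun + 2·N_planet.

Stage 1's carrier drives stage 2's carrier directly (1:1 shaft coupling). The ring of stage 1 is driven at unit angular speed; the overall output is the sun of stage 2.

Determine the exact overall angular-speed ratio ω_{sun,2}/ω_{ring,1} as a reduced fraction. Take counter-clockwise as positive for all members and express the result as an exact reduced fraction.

Stage 1: N_ring = 18 + 2·20 = 58
Stage 1: 18(ω_s−ω_c) = −58(ω_r−ω_c),  ω_s=0, ω_r=1
Stage 1: 18(0−ω_c) = −58(1−ω_c)  ⇒  76ω_c = 58  ⇒  ω_c = 29/38
  ⇒ ω_c¹/ω_r¹ = 29/38
Stage 2: N_ring = 13 + 2·29 = 71
Stage 2: 13(ω_s−ω_c) = −71(ω_r−ω_c),  ω_r=0, ω_c=1
Stage 2: ω_s = 1 − (71/13)(0−1) = 84/13
  ⇒ ω_s²/ω_c² = 84/13
Coupling ω_c² = ω_c¹ ⇒ overall = 29/38 × 84/13 = 1218/247

1218/247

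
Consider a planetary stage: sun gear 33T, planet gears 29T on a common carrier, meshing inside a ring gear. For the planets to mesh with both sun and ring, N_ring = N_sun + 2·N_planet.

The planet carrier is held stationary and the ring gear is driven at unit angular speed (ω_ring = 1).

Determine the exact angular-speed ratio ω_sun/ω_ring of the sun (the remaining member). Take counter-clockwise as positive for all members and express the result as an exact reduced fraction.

-91/33

N_ring = 33 + 2·29 = 91
33(ω_s−ω_c) = −91(ω_r−ω_c),  ω_c=0, ω_r=1
ω_s = 0 − (91/33)(1−0) = -91/33
ω_s/ω_r = -91/33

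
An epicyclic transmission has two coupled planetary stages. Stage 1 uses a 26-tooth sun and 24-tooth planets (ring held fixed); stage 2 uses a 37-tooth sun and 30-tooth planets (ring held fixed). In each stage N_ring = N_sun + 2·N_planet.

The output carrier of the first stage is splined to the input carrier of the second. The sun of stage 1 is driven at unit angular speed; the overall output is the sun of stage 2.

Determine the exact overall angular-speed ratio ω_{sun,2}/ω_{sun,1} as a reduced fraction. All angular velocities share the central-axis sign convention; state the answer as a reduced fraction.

Stage 1: N_ring = 26 + 2·24 = 74
Stage 1: 26(ω_s−ω_c) = −74(ω_r−ω_c),  ω_r=0, ω_s=1
Stage 1: 26(1−ω_c) = −74(0−ω_c)  ⇒  100ω_c = 26  ⇒  ω_c = 13/50
  ⇒ ω_c¹/ω_s¹ = 13/50
Stage 2: N_ring = 37 + 2·30 = 97
Stage 2: 37(ω_s−ω_c) = −97(ω_r−ω_c),  ω_r=0, ω_c=1
Stage 2: ω_s = 1 − (97/37)(0−1) = 134/37
  ⇒ ω_s²/ω_c² = 134/37
Coupling ω_c² = ω_c¹ ⇒ overall = 13/50 × 134/37 = 871/925

871/925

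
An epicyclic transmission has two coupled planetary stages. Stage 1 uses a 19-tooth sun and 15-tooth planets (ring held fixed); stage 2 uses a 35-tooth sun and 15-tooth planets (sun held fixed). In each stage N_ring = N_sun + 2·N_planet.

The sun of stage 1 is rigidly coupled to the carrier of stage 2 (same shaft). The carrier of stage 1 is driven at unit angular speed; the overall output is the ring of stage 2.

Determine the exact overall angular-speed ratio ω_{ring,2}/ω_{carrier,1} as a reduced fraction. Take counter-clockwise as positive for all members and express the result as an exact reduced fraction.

Stage 1: N_ring = 19 + 2·15 = 49
Stage 1: 19(ω_s−ω_c) = −49(ω_r−ω_c),  ω_r=0, ω_c=1
Stage 1: ω_s = 1 − (49/19)(0−1) = 68/19
  ⇒ ω_s¹/ω_c¹ = 68/19
Stage 2: N_ring = 35 + 2·15 = 65
Stage 2: 35(ω_s−ω_c) = −65(ω_r−ω_c),  ω_s=0, ω_c=1
Stage 2: ω_r = 1 − (35/65)(0−1) = 20/13
  ⇒ ω_r²/ω_c² = 20/13
Coupling ω_c² = ω_s¹ ⇒ overall = 68/19 × 20/13 = 1360/247

1360/247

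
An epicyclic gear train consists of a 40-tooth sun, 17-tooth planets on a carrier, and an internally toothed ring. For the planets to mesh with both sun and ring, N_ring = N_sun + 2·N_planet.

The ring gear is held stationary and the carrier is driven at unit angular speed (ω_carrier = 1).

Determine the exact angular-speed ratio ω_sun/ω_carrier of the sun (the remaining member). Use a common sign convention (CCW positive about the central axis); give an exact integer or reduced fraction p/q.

N_ring = 40 + 2·17 = 74
40(ω_s−ω_c) = −74(ω_r−ω_c),  ω_r=0, ω_c=1
ω_s = 1 − (74/40)(0−1) = 57/20
ω_s/ω_c = 57/20

57/20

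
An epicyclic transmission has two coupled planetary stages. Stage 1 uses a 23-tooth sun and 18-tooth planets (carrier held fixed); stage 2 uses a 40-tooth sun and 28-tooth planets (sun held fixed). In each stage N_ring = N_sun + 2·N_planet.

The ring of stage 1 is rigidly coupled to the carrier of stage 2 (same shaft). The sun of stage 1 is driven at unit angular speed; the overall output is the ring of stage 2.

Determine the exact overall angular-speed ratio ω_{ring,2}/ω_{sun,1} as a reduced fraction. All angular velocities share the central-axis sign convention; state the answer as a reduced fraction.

Stage 1: N_ring = 23 + 2·18 = 59
Stage 1: 23(ω_s−ω_c) = −59(ω_r−ω_c),  ω_c=0, ω_s=1
Stage 1: ω_r = 0 − (23/59)(1−0) = -23/59
  ⇒ ω_r¹/ω_s¹ = -23/59
Stage 2: N_ring = 40 + 2·28 = 96
Stage 2: 40(ω_s−ω_c) = −96(ω_r−ω_c),  ω_s=0, ω_c=1
Stage 2: ω_r = 1 − (40/96)(0−1) = 17/12
  ⇒ ω_r²/ω_c² = 17/12
Coupling ω_c² = ω_r¹ ⇒ overall = -23/59 × 17/12 = -391/708

-391/708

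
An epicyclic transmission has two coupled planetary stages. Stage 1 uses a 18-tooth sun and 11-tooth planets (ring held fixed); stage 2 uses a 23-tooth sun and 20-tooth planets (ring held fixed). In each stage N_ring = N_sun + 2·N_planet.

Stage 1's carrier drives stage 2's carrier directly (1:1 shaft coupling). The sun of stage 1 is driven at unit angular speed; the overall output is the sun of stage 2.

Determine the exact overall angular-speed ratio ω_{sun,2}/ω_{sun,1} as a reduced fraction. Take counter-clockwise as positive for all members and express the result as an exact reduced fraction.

Stage 1: N_ring = 18 + 2·11 = 40
Stage 1: 18(ω_s−ω_c) = −40(ω_r−ω_c),  ω_r=0, ω_s=1
Stage 1: 18(1−ω_c) = −40(0−ω_c)  ⇒  58ω_c = 18  ⇒  ω_c = 9/29
  ⇒ ω_c¹/ω_s¹ = 9/29
Stage 2: N_ring = 23 + 2·20 = 63
Stage 2: 23(ω_s−ω_c) = −63(ω_r−ω_c),  ω_r=0, ω_c=1
Stage 2: ω_s = 1 − (63/23)(0−1) = 86/23
  ⇒ ω_s²/ω_c² = 86/23
Coupling ω_c² = ω_c¹ ⇒ overall = 9/29 × 86/23 = 774/667

774/667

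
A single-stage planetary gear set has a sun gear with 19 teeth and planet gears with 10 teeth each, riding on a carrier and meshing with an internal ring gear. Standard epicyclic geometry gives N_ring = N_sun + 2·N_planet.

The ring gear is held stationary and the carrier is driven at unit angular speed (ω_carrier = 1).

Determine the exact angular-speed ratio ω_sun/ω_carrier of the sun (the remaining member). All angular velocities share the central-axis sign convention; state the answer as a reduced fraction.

58/19

N_ring = 19 + 2·10 = 39
19(ω_s−ω_c) = −39(ω_r−ω_c),  ω_r=0, ω_c=1
ω_s = 1 − (39/19)(0−1) = 58/19
ω_s/ω_c = 58/19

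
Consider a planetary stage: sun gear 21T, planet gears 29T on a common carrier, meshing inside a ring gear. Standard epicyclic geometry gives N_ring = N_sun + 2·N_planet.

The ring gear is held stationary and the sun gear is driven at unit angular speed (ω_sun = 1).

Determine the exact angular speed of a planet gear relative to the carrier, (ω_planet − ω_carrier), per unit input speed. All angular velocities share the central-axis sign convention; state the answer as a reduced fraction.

-1659/2900

N_ring = 21 + 2·29 = 79
21(ω_s−ω_c) = −79(ω_r−ω_c),  ω_r=0, ω_s=1
21(1−ω_c) = −79(0−ω_c)  ⇒  100ω_c = 21  ⇒  ω_c = 21/100
sun–planet: 21·(1−21/100) = −29·(ω_p−ω_c)  ⇒  ω_p−ω_c = −(21/29)·(79/100) = -1659/2900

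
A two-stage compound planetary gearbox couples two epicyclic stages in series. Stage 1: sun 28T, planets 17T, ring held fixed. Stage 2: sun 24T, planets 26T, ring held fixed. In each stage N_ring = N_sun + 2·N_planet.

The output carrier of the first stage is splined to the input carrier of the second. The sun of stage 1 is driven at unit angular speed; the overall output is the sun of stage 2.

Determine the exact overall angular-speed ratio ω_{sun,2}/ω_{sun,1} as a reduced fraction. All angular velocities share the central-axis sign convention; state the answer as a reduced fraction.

Stage 1: N_ring = 28 + 2·17 = 62
Stage 1: 28(ω_s−ω_c) = −62(ω_r−ω_c),  ω_r=0, ω_s=1
Stage 1: 28(1−ω_c) = −62(0−ω_c)  ⇒  90ω_c = 28  ⇒  ω_c = 14/45
  ⇒ ω_c¹/ω_s¹ = 14/45
Stage 2: N_ring = 24 + 2·26 = 76
Stage 2: 24(ω_s−ω_c) = −76(ω_r−ω_c),  ω_r=0, ω_c=1
Stage 2: ω_s = 1 − (76/24)(0−1) = 25/6
  ⇒ ω_s²/ω_c² = 25/6
Coupling ω_c² = ω_c¹ ⇒ overall = 14/45 × 25/6 = 35/27

35/27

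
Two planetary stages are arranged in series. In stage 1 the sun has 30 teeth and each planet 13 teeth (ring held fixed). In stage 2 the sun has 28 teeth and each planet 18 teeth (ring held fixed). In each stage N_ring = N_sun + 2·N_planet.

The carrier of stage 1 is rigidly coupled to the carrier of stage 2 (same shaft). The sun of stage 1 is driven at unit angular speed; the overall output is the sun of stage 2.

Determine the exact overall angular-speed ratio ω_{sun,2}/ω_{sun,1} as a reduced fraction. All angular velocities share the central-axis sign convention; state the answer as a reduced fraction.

345/301

Stage 1: N_ring = 30 + 2·13 = 56
Stage 1: 30(ω_s−ω_c) = −56(ω_r−ω_c),  ω_r=0, ω_s=1
Stage 1: 30(1−ω_c) = −56(0−ω_c)  ⇒  86ω_c = 30  ⇒  ω_c = 15/43
  ⇒ ω_c¹/ω_s¹ = 15/43
Stage 2: N_ring = 28 + 2·18 = 64
Stage 2: 28(ω_s−ω_c) = −64(ω_r−ω_c),  ω_r=0, ω_c=1
Stage 2: ω_s = 1 − (64/28)(0−1) = 23/7
  ⇒ ω_s²/ω_c² = 23/7
Coupling ω_c² = ω_c¹ ⇒ overall = 15/43 × 23/7 = 345/301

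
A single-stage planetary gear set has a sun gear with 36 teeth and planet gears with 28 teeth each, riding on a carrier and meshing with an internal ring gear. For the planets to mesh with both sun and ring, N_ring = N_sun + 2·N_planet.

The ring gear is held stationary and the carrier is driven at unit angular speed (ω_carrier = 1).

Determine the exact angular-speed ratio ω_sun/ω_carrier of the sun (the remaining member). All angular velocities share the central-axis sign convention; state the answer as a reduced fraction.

N_ring = 36 + 2·28 = 92
36(ω_s−ω_c) = −92(ω_r−ω_c),  ω_r=0, ω_c=1
ω_s = 1 − (92/36)(0−1) = 32/9
ω_s/ω_c = 32/9

32/9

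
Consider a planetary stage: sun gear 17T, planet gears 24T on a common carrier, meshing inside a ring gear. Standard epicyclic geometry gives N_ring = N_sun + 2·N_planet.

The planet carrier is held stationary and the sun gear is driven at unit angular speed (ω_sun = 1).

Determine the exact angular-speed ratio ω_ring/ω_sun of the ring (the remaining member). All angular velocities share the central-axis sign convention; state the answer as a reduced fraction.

-17/65

N_ring = 17 + 2·24 = 65
17(ω_s−ω_c) = −65(ω_r−ω_c),  ω_c=0, ω_s=1
ω_r = 0 − (17/65)(1−0) = -17/65
ω_r/ω_s = -17/65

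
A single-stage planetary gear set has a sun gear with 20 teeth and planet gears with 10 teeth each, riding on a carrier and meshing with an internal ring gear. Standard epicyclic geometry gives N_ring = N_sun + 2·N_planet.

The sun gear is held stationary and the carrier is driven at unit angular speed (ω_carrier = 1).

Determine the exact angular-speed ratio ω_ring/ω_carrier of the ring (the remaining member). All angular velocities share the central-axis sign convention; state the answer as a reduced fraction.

N_ring = 20 + 2·10 = 40
20(ω_s−ω_c) = −40(ω_r−ω_c),  ω_s=0, ω_c=1
ω_r = 1 − (20/40)(0−1) = 3/2
ω_r/ω_c = 3/2

3/2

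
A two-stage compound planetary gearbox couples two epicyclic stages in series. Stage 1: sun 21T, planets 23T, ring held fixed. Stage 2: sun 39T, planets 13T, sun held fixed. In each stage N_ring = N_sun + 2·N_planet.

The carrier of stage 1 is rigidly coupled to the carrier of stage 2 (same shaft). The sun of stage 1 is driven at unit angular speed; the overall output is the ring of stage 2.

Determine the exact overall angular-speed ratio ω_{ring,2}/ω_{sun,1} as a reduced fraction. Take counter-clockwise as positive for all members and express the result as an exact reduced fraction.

Stage 1: N_ring = 21 + 2·23 = 67
Stage 1: 21(ω_s−ω_c) = −67(ω_r−ω_c),  ω_r=0, ω_s=1
Stage 1: 21(1−ω_c) = −67(0−ω_c)  ⇒  88ω_c = 21  ⇒  ω_c = 21/88
  ⇒ ω_c¹/ω_s¹ = 21/88
Stage 2: N_ring = 39 + 2·13 = 65
Stage 2: 39(ω_s−ω_c) = −65(ω_r−ω_c),  ω_s=0, ω_c=1
Stage 2: ω_r = 1 − (39/65)(0−1) = 8/5
  ⇒ ω_r²/ω_c² = 8/5
Coupling ω_c² = ω_c¹ ⇒ overall = 21/88 × 8/5 = 21/55

21/55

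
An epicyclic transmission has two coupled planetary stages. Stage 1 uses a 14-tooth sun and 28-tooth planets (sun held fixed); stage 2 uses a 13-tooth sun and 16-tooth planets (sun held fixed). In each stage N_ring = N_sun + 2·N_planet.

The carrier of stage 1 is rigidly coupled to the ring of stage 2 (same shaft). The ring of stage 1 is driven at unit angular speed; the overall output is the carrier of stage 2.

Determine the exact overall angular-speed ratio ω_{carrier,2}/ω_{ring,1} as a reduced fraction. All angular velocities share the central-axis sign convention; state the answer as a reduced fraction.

Stage 1: N_ring = 14 + 2·28 = 70
Stage 1: 14(ω_s−ω_c) = −70(ω_r−ω_c),  ω_s=0, ω_r=1
Stage 1: 14(0−ω_c) = −70(1−ω_c)  ⇒  84ω_c = 70  ⇒  ω_c = 5/6
  ⇒ ω_c¹/ω_r¹ = 5/6
Stage 2: N_ring = 13 + 2·16 = 45
Stage 2: 13(ω_s−ω_c) = −45(ω_r−ω_c),  ω_s=0, ω_r=1
Stage 2: 13(0−ω_c) = −45(1−ω_c)  ⇒  58ω_c = 45  ⇒  ω_c = 45/58
  ⇒ ω_c²/ω_r² = 45/58
Coupling ω_r² = ω_c¹ ⇒ overall = 5/6 × 45/58 = 75/116

75/116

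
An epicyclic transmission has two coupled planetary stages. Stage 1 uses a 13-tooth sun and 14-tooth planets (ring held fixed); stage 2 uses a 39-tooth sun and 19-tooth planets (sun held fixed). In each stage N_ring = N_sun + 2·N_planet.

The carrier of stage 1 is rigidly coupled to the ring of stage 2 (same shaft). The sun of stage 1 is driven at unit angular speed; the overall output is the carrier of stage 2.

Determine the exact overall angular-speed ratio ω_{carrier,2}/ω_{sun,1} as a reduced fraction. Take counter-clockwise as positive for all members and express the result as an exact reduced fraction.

1001/6264

Stage 1: N_ring = 13 + 2·14 = 41
Stage 1: 13(ω_s−ω_c) = −41(ω_r−ω_c),  ω_r=0, ω_s=1
Stage 1: 13(1−ω_c) = −41(0−ω_c)  ⇒  54ω_c = 13  ⇒  ω_c = 13/54
  ⇒ ω_c¹/ω_s¹ = 13/54
Stage 2: N_ring = 39 + 2·19 = 77
Stage 2: 39(ω_s−ω_c) = −77(ω_r−ω_c),  ω_s=0, ω_r=1
Stage 2: 39(0−ω_c) = −77(1−ω_c)  ⇒  116ω_c = 77  ⇒  ω_c = 77/116
  ⇒ ω_c²/ω_r² = 77/116
Coupling ω_r² = ω_c¹ ⇒ overall = 13/54 × 77/116 = 1001/6264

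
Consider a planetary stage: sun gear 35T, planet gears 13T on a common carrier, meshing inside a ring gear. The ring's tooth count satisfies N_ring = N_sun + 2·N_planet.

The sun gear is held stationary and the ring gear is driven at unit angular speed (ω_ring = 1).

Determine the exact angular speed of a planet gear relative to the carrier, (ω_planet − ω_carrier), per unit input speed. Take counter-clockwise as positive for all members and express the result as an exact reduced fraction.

2135/1248

N_ring = 35 + 2·13 = 61
35(ω_s−ω_c) = −61(ω_r−ω_c),  ω_s=0, ω_r=1
35(0−ω_c) = −61(1−ω_c)  ⇒  96ω_c = 61  ⇒  ω_c = 61/96
sun–planet: 35·(0−61/96) = −13·(ω_p−ω_c)  ⇒  ω_p−ω_c = −(35/13)·(-61/96) = 2135/1248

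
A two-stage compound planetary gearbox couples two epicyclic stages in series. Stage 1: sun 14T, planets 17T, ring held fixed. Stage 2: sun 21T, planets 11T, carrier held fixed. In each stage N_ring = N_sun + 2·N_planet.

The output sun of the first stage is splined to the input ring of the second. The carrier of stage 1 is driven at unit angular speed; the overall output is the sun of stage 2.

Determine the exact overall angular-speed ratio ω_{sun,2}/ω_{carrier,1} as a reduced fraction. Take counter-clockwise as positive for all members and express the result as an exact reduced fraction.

Stage 1: N_ring = 14 + 2·17 = 48
Stage 1: 14(ω_s−ω_c) = −48(ω_r−ω_c),  ω_r=0, ω_c=1
Stage 1: ω_s = 1 − (48/14)(0−1) = 31/7
  ⇒ ω_s¹/ω_c¹ = 31/7
Stage 2: N_ring = 21 + 2·11 = 43
Stage 2: 21(ω_s−ω_c) = −43(ω_r−ω_c),  ω_c=0, ω_r=1
Stage 2: ω_s = 0 − (43/21)(1−0) = -43/21
  ⇒ ω_s²/ω_r² = -43/21
Coupling ω_r² = ω_s¹ ⇒ overall = 31/7 × -43/21 = -1333/147

-1333/147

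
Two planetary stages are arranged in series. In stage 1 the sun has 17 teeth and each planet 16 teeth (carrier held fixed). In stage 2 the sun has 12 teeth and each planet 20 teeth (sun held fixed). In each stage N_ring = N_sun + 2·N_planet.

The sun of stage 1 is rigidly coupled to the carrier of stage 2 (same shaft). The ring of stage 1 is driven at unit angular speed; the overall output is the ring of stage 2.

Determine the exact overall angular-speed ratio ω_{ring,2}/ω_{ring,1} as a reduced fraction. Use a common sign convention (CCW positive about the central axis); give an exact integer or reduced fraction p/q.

-784/221

Stage 1: N_ring = 17 + 2·16 = 49
Stage 1: 17(ω_s−ω_c) = −49(ω_r−ω_c),  ω_c=0, ω_r=1
Stage 1: ω_s = 0 − (49/17)(1−0) = -49/17
  ⇒ ω_s¹/ω_r¹ = -49/17
Stage 2: N_ring = 12 + 2·20 = 52
Stage 2: 12(ω_s−ω_c) = −52(ω_r−ω_c),  ω_s=0, ω_c=1
Stage 2: ω_r = 1 − (12/52)(0−1) = 16/13
  ⇒ ω_r²/ω_c² = 16/13
Coupling ω_c² = ω_s¹ ⇒ overall = -49/17 × 16/13 = -784/221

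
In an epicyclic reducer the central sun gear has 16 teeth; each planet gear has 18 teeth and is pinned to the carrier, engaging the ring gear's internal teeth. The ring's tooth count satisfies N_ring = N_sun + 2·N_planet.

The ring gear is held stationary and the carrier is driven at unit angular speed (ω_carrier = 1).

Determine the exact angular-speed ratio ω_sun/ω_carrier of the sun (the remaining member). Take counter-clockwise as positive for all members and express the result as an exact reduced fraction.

17/4

N_ring = 16 + 2·18 = 52
16(ω_s−ω_c) = −52(ω_r−ω_c),  ω_r=0, ω_c=1
ω_s = 1 − (52/16)(0−1) = 17/4
ω_s/ω_c = 17/4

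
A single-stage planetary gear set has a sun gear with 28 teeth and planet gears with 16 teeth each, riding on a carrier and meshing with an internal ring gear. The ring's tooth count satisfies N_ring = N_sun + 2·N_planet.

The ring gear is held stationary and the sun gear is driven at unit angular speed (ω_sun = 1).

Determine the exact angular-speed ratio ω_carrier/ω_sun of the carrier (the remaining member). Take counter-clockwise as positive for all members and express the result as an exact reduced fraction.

7/22

N_ring = 28 + 2·16 = 60
28(ω_s−ω_c) = −60(ω_r−ω_c),  ω_r=0, ω_s=1
28(1−ω_c) = −60(0−ω_c)  ⇒  88ω_c = 28  ⇒  ω_c = 7/22
ω_c/ω_s = 7/22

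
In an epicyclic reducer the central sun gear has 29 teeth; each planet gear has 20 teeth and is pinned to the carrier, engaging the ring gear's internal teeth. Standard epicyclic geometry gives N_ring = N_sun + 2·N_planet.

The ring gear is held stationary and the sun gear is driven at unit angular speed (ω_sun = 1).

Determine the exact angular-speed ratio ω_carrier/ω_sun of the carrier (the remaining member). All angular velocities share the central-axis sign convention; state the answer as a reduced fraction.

N_ring = 29 + 2·20 = 69
29(ω_s−ω_c) = −69(ω_r−ω_c),  ω_r=0, ω_s=1
29(1−ω_c) = −69(0−ω_c)  ⇒  98ω_c = 29  ⇒  ω_c = 29/98
ω_c/ω_s = 29/98

29/98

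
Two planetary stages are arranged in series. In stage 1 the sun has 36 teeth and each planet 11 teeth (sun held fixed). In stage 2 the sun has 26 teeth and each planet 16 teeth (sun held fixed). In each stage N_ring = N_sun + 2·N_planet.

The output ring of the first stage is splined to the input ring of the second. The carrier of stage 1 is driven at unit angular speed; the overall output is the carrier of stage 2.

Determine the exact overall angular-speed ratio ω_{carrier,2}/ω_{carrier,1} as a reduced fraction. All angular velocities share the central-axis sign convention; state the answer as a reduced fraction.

47/42

Stage 1: N_ring = 36 + 2·11 = 58
Stage 1: 36(ω_s−ω_c) = −58(ω_r−ω_c),  ω_s=0, ω_c=1
Stage 1: ω_r = 1 − (36/58)(0−1) = 47/29
  ⇒ ω_r¹/ω_c¹ = 47/29
Stage 2: N_ring = 26 + 2·16 = 58
Stage 2: 26(ω_s−ω_c) = −58(ω_r−ω_c),  ω_s=0, ω_r=1
Stage 2: 26(0−ω_c) = −58(1−ω_c)  ⇒  84ω_c = 58  ⇒  ω_c = 29/42
  ⇒ ω_c²/ω_r² = 29/42
Coupling ω_r² = ω_r¹ ⇒ overall = 47/29 × 29/42 = 47/42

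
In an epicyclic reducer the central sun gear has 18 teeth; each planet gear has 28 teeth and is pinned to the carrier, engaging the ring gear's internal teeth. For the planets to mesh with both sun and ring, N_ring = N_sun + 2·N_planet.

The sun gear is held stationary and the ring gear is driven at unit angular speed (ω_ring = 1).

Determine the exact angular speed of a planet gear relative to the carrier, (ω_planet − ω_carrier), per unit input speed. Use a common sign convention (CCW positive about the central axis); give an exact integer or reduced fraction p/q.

N_ring = 18 + 2·28 = 74
18(ω_s−ω_c) = −74(ω_r−ω_c),  ω_s=0, ω_r=1
18(0−ω_c) = −74(1−ω_c)  ⇒  92ω_c = 74  ⇒  ω_c = 37/46
sun–planet: 18·(0−37/46) = −28·(ω_p−ω_c)  ⇒  ω_p−ω_c = −(18/28)·(-37/46) = 333/644

333/644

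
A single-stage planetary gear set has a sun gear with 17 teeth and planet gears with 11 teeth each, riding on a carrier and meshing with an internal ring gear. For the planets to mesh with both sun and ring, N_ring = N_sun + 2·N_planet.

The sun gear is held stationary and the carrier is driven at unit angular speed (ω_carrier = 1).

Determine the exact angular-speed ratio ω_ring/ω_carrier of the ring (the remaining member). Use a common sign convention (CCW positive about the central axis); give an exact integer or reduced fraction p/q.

N_ring = 17 + 2·11 = 39
17(ω_s−ω_c) = −39(ω_r−ω_c),  ω_s=0, ω_c=1
ω_r = 1 − (17/39)(0−1) = 56/39
ω_r/ω_c = 56/39

56/39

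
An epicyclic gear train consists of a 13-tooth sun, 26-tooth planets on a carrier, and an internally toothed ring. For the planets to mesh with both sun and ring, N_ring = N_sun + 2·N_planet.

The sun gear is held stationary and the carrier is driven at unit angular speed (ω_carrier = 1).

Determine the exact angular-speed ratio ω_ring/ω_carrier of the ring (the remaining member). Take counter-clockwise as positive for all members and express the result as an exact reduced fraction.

6/5

N_ring = 13 + 2·26 = 65
13(ω_s−ω_c) = −65(ω_r−ω_c),  ω_s=0, ω_c=1
ω_r = 1 − (13/65)(0−1) = 6/5
ω_r/ω_c = 6/5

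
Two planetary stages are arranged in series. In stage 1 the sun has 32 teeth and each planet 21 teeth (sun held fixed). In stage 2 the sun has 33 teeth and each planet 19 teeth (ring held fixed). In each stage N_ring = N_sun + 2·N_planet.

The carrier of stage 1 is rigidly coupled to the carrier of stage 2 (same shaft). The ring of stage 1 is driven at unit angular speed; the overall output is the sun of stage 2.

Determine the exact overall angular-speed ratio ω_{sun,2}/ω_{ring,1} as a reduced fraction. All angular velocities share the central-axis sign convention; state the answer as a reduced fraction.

Stage 1: N_ring = 32 + 2·21 = 74
Stage 1: 32(ω_s−ω_c) = −74(ω_r−ω_c),  ω_s=0, ω_r=1
Stage 1: 32(0−ω_c) = −74(1−ω_c)  ⇒  106ω_c = 74  ⇒  ω_c = 37/53
  ⇒ ω_c¹/ω_r¹ = 37/53
Stage 2: N_ring = 33 + 2·19 = 71
Stage 2: 33(ω_s−ω_c) = −71(ω_r−ω_c),  ω_r=0, ω_c=1
Stage 2: ω_s = 1 − (71/33)(0−1) = 104/33
  ⇒ ω_s²/ω_c² = 104/33
Coupling ω_c² = ω_c¹ ⇒ overall = 37/53 × 104/33 = 3848/1749

3848/1749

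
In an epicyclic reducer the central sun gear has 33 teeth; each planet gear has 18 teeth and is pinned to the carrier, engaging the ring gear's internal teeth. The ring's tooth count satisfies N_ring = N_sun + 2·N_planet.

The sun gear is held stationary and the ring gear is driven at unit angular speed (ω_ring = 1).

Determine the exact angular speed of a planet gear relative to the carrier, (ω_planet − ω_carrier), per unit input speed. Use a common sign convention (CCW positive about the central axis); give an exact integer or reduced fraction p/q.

N_ring = 33 + 2·18 = 69
33(ω_s−ω_c) = −69(ω_r−ω_c),  ω_s=0, ω_r=1
33(0−ω_c) = −69(1−ω_c)  ⇒  102ω_c = 69  ⇒  ω_c = 23/34
sun–planet: 33·(0−23/34) = −18·(ω_p−ω_c)  ⇒  ω_p−ω_c = −(33/18)·(-23/34) = 253/204

253/204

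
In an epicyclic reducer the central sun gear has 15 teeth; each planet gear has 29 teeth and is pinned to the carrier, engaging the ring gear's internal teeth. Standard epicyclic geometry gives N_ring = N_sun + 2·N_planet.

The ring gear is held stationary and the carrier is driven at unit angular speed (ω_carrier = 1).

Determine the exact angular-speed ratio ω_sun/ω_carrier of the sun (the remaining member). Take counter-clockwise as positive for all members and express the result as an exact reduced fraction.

88/15

N_ring = 15 + 2·29 = 73
15(ω_s−ω_c) = −73(ω_r−ω_c),  ω_r=0, ω_c=1
ω_s = 1 − (73/15)(0−1) = 88/15
ω_s/ω_c = 88/15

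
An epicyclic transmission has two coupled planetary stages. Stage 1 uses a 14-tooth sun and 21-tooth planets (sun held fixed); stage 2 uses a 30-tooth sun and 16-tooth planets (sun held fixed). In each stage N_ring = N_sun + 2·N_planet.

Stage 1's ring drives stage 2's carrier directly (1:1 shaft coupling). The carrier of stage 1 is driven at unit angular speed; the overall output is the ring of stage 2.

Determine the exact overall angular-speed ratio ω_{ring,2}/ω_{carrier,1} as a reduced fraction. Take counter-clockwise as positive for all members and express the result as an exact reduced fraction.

Stage 1: N_ring = 14 + 2·21 = 56
Stage 1: 14(ω_s−ω_c) = −56(ω_r−ω_c),  ω_s=0, ω_c=1
Stage 1: ω_r = 1 − (14/56)(0−1) = 5/4
  ⇒ ω_r¹/ω_c¹ = 5/4
Stage 2: N_ring = 30 + 2·16 = 62
Stage 2: 30(ω_s−ω_c) = −62(ω_r−ω_c),  ω_s=0, ω_c=1
Stage 2: ω_r = 1 − (30/62)(0−1) = 46/31
  ⇒ ω_r²/ω_c² = 46/31
Coupling ω_c² = ω_r¹ ⇒ overall = 5/4 × 46/31 = 115/62

115/62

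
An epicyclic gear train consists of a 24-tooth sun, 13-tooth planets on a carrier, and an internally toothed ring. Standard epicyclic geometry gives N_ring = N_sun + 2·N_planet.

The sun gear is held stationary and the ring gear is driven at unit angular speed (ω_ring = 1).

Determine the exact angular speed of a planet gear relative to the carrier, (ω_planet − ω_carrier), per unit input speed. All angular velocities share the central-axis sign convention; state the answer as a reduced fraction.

600/481

N_ring = 24 + 2·13 = 50
24(ω_s−ω_c) = −50(ω_r−ω_c),  ω_s=0, ω_r=1
24(0−ω_c) = −50(1−ω_c)  ⇒  74ω_c = 50  ⇒  ω_c = 25/37
sun–planet: 24·(0−25/37) = −13·(ω_p−ω_c)  ⇒  ω_p−ω_c = −(24/13)·(-25/37) = 600/481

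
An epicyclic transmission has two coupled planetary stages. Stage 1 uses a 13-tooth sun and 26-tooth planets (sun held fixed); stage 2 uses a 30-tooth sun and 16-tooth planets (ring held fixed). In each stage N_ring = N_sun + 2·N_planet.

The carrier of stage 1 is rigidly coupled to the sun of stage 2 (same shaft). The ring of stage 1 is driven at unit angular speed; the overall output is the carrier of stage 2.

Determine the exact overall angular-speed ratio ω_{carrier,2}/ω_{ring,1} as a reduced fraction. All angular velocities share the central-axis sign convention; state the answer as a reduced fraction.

Stage 1: N_ring = 13 + 2·26 = 65
Stage 1: 13(ω_s−ω_c) = −65(ω_r−ω_c),  ω_s=0, ω_r=1
Stage 1: 13(0−ω_c) = −65(1−ω_c)  ⇒  78ω_c = 65  ⇒  ω_c = 5/6
  ⇒ ω_c¹/ω_r¹ = 5/6
Stage 2: N_ring = 30 + 2·16 = 62
Stage 2: 30(ω_s−ω_c) = −62(ω_r−ω_c),  ω_r=0, ω_s=1
Stage 2: 30(1−ω_c) = −62(0−ω_c)  ⇒  92ω_c = 30  ⇒  ω_c = 15/46
  ⇒ ω_c²/ω_s² = 15/46
Coupling ω_s² = ω_c¹ ⇒ overall = 5/6 × 15/46 = 25/92

25/92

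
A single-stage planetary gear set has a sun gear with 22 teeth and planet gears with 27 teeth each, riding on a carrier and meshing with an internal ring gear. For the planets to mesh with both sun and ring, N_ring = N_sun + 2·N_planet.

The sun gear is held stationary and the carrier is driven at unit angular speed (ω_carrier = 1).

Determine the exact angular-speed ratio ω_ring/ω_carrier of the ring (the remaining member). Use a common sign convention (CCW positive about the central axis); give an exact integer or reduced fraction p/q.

49/38

N_ring = 22 + 2·27 = 76
22(ω_s−ω_c) = −76(ω_r−ω_c),  ω_s=0, ω_c=1
ω_r = 1 − (22/76)(0−1) = 49/38
ω_r/ω_c = 49/38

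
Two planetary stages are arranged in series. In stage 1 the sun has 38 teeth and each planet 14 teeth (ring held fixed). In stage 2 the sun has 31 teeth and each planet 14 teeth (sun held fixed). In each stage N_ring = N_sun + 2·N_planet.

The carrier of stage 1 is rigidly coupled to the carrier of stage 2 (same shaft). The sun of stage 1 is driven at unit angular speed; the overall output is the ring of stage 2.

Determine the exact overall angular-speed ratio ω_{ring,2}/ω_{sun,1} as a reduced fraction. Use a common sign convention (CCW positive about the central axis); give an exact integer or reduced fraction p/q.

855/1534

Stage 1: N_ring = 38 + 2·14 = 66
Stage 1: 38(ω_s−ω_c) = −66(ω_r−ω_c),  ω_r=0, ω_s=1
Stage 1: 38(1−ω_c) = −66(0−ω_c)  ⇒  104ω_c = 38  ⇒  ω_c = 19/52
  ⇒ ω_c¹/ω_s¹ = 19/52
Stage 2: N_ring = 31 + 2·14 = 59
Stage 2: 31(ω_s−ω_c) = −59(ω_r−ω_c),  ω_s=0, ω_c=1
Stage 2: ω_r = 1 − (31/59)(0−1) = 90/59
  ⇒ ω_r²/ω_c² = 90/59
Coupling ω_c² = ω_c¹ ⇒ overall = 19/52 × 90/59 = 855/1534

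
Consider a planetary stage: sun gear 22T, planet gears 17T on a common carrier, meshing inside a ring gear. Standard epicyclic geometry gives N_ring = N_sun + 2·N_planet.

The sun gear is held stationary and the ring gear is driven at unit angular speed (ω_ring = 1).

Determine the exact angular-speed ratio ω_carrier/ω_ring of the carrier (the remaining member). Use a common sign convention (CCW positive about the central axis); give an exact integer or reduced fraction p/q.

N_ring = 22 + 2·17 = 56
22(ω_s−ω_c) = −56(ω_r−ω_c),  ω_s=0, ω_r=1
22(0−ω_c) = −56(1−ω_c)  ⇒  78ω_c = 56  ⇒  ω_c = 28/39
ω_c/ω_r = 28/39

28/39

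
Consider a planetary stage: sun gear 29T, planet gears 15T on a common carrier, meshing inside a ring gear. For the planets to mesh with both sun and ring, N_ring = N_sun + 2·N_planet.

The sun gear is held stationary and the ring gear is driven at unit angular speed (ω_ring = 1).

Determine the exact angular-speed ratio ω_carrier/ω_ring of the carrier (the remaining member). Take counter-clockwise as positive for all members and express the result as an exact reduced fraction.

N_ring = 29 + 2·15 = 59
29(ω_s−ω_c) = −59(ω_r−ω_c),  ω_s=0, ω_r=1
29(0−ω_c) = −59(1−ω_c)  ⇒  88ω_c = 59  ⇒  ω_c = 59/88
ω_c/ω_r = 59/88

59/88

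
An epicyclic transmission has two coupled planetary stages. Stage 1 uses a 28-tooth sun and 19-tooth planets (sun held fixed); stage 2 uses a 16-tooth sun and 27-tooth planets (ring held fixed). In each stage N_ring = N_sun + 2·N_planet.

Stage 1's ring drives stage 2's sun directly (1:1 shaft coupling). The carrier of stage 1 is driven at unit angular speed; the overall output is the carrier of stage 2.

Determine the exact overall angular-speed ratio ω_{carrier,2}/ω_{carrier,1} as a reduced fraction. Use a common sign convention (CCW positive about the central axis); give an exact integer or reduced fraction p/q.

Stage 1: N_ring = 28 + 2·19 = 66
Stage 1: 28(ω_s−ω_c) = −66(ω_r−ω_c),  ω_s=0, ω_c=1
Stage 1: ω_r = 1 − (28/66)(0−1) = 47/33
  ⇒ ω_r¹/ω_c¹ = 47/33
Stage 2: N_ring = 16 + 2·27 = 70
Stage 2: 16(ω_s−ω_c) = −70(ω_r−ω_c),  ω_r=0, ω_s=1
Stage 2: 16(1−ω_c) = −70(0−ω_c)  ⇒  86ω_c = 16  ⇒  ω_c = 8/43
  ⇒ ω_c²/ω_s² = 8/43
Coupling ω_s² = ω_r¹ ⇒ overall = 47/33 × 8/43 = 376/1419

376/1419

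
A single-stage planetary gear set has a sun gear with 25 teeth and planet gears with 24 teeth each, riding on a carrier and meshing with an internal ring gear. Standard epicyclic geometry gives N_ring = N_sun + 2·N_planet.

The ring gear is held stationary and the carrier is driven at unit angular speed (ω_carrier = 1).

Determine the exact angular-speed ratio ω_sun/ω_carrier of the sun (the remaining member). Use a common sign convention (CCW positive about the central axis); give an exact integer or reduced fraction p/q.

98/25

N_ring = 25 + 2·24 = 73
25(ω_s−ω_c) = −73(ω_r−ω_c),  ω_r=0, ω_c=1
ω_s = 1 − (73/25)(0−1) = 98/25
ω_s/ω_c = 98/25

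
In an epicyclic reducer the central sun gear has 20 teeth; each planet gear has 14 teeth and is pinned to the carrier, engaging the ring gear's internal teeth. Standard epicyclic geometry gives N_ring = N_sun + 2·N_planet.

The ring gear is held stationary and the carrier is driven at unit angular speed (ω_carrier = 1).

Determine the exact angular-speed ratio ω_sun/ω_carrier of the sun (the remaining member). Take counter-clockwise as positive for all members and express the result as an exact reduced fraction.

N_ring = 20 + 2·14 = 48
20(ω_s−ω_c) = −48(ω_r−ω_c),  ω_r=0, ω_c=1
ω_s = 1 − (48/20)(0−1) = 17/5
ω_s/ω_c = 17/5

17/5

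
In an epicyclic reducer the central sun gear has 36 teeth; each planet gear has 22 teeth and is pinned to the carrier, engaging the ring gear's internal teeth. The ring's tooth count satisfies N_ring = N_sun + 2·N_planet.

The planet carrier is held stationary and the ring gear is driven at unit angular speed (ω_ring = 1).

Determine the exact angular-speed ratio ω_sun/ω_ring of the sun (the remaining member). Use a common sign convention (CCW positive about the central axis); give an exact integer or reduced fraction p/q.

N_ring = 36 + 2·22 = 80
36(ω_s−ω_c) = −80(ω_r−ω_c),  ω_c=0, ω_r=1
ω_s = 0 − (80/36)(1−0) = -20/9
ω_s/ω_r = -20/9

-20/9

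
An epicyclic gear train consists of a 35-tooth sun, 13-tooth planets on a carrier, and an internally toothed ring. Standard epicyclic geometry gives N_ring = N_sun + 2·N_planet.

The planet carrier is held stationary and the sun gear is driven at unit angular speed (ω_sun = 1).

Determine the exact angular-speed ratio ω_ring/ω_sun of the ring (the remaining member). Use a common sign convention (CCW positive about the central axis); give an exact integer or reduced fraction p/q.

N_ring = 35 + 2·13 = 61
35(ω_s−ω_c) = −61(ω_r−ω_c),  ω_c=0, ω_s=1
ω_r = 0 − (35/61)(1−0) = -35/61
ω_r/ω_s = -35/61

-35/61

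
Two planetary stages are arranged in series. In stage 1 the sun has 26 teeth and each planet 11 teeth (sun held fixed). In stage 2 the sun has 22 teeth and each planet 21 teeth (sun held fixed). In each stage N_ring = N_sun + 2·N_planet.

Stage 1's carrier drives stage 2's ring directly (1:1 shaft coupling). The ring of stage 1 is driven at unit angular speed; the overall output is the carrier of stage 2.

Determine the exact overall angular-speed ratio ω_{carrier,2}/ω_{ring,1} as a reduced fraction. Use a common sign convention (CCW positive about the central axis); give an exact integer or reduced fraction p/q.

768/1591

Stage 1: N_ring = 26 + 2·11 = 48
Stage 1: 26(ω_s−ω_c) = −48(ω_r−ω_c),  ω_s=0, ω_r=1
Stage 1: 26(0−ω_c) = −48(1−ω_c)  ⇒  74ω_c = 48  ⇒  ω_c = 24/37
  ⇒ ω_c¹/ω_r¹ = 24/37
Stage 2: N_ring = 22 + 2·21 = 64
Stage 2: 22(ω_s−ω_c) = −64(ω_r−ω_c),  ω_s=0, ω_r=1
Stage 2: 22(0−ω_c) = −64(1−ω_c)  ⇒  86ω_c = 64  ⇒  ω_c = 32/43
  ⇒ ω_c²/ω_r² = 32/43
Coupling ω_r² = ω_c¹ ⇒ overall = 24/37 × 32/43 = 768/1591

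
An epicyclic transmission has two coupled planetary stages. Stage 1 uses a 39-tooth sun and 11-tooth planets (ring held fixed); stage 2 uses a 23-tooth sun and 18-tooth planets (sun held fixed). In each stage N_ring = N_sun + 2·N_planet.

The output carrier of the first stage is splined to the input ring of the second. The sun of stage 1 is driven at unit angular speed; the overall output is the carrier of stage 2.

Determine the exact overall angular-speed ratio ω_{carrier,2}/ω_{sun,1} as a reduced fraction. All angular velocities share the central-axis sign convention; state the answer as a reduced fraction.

Stage 1: N_ring = 39 + 2·11 = 61
Stage 1: 39(ω_s−ω_c) = −61(ω_r−ω_c),  ω_r=0, ω_s=1
Stage 1: 39(1−ω_c) = −61(0−ω_c)  ⇒  100ω_c = 39  ⇒  ω_c = 39/100
  ⇒ ω_c¹/ω_s¹ = 39/100
Stage 2: N_ring = 23 + 2·18 = 59
Stage 2: 23(ω_s−ω_c) = −59(ω_r−ω_c),  ω_s=0, ω_r=1
Stage 2: 23(0−ω_c) = −59(1−ω_c)  ⇒  82ω_c = 59  ⇒  ω_c = 59/82
  ⇒ ω_c²/ω_r² = 59/82
Coupling ω_r² = ω_c¹ ⇒ overall = 39/100 × 59/82 = 2301/8200

2301/8200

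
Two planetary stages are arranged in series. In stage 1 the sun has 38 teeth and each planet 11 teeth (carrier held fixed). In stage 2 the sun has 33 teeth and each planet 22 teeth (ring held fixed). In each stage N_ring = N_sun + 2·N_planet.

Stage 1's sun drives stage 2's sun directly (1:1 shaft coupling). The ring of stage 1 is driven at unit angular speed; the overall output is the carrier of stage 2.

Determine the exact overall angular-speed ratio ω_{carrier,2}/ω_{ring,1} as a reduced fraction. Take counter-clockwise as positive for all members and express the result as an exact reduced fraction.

-9/19

Stage 1: N_ring = 38 + 2·11 = 60
Stage 1: 38(ω_s−ω_c) = −60(ω_r−ω_c),  ω_c=0, ω_r=1
Stage 1: ω_s = 0 − (60/38)(1−0) = -30/19
  ⇒ ω_s¹/ω_r¹ = -30/19
Stage 2: N_ring = 33 + 2·22 = 77
Stage 2: 33(ω_s−ω_c) = −77(ω_r−ω_c),  ω_r=0, ω_s=1
Stage 2: 33(1−ω_c) = −77(0−ω_c)  ⇒  110ω_c = 33  ⇒  ω_c = 3/10
  ⇒ ω_c²/ω_s² = 3/10
Coupling ω_s² = ω_s¹ ⇒ overall = -30/19 × 3/10 = -9/19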